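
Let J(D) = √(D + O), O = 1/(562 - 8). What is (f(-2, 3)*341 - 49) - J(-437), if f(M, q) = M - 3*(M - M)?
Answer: -731 - I*√134121738/554 ≈ -731.0 - 20.905*I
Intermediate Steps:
f(M, q) = M (f(M, q) = M - 3*0 = M + 0 = M)
O = 1/554 ≈ 0.0018051
J(D) = √(1/554 + D) (J(D) = √(D + 1/554) = √(1/554 + D))
(f(-2, 3)*341 - 49) - J(-437) = (-2*341 - 49) - √(554 + 306916*(-437))/554 = (-682 - 49) - √(554 - 134122292)/554 = -731 - √(-134121738)/554 = -731 - I*√134121738/554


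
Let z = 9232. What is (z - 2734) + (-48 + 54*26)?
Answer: 7854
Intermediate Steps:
(z - 2734) + (-48 + 54*26) = (9232 - 2734) + (-48 + 54*26) = 6498 + (-48 + 1404) = 6498 + 1356 = 7854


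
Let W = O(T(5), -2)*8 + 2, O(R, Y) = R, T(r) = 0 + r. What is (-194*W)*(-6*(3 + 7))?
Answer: 488880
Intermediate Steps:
T(r) = r
W = 42 (W = 5*8 + 2 = 40 + 2 = 42)
(-194*W)*(-6*(3 + 7)) = (-194*42)*(-6*(3 + 7)) = -(-48888)*10 = -8148*(-60) = 488880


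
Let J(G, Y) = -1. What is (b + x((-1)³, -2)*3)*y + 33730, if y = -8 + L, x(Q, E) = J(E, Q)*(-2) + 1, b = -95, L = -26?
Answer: 36654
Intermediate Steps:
x(Q, E) = 3 (x(Q, E) = -1*(-2) + 1 = 2 + 1 = 3)
y = -34 (y = -8 - 26 = -34)
(b + x((-1)³, -2)*3)*y + 33730 = (-95 + 3*3)*(-34) + 33730 = (-95 + 9)*(-34) + 33730 = -86*(-34) + 33730 = 2924 + 33730 = 36654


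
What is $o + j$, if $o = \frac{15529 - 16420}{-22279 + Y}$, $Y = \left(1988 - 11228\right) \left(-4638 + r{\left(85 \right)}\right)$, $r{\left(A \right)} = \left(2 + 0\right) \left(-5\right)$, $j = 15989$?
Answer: $\frac{686331677458}{42925241} \approx 15989.0$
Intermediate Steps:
$r{\left(A \right)} = -10$ ($r{\left(A \right)} = 2 \left(-5\right) = -10$)
$Y = 42947520$ ($Y = \left(1988 - 11228\right) \left(-4638 - 10\right) = \left(-9240\right) \left(-4648\right) = 42947520$)
$o = - \frac{891}{42925241}$ ($o = \frac{15529 - 16420}{-22279 + 42947520} = - \frac{891}{42925241} \approx -2.0757 \cdot 10^{-5}$)
$o + j = - \frac{891}{42925241} + 15989 = \frac{686331677458}{42925241}$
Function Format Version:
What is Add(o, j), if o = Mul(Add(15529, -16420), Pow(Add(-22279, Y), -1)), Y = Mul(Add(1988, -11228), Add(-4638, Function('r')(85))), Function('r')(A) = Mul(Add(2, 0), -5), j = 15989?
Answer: Rational(686331677458, 42925241) ≈ 15989.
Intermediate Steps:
Function('r')(A) = -10 (Function('r')(A) = Mul(2, -5) = -10)
Y = 42947520 (Y = Mul(Add(1988, -11228), Add(-4638, -10)) = Mul(-9240, -4648) = 42947520)
o = Rational(-891, 42925241) (o = Mul(Add(15529, -16420), Pow(Add(-22279, 42947520), -1)) = Mul(-891, Pow(42925241, -1)) = Mul(-891, Rational(1, 42925241)) = Rational(-891, 42925241) ≈ -2.0757e-5)
Add(o, j) = Add(Rational(-891, 42925241), 15989) = Rational(686331677458, 42925241)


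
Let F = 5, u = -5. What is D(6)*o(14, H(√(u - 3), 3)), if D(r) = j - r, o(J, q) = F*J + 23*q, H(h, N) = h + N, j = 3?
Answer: -417 - 138*I*√2 ≈ -417.0 - 195.16*I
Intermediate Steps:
H(h, N) = N + h
o(J, q) = 5*J + 23*q
D(r) = 3 - r
D(6)*o(14, H(√(u - 3), 3)) = (3 - 1*6)*(5*14 + 23*(3 + √(-5 - 3))) = (3 - 6)*(70 + 23*(3 + √(-8))) = -3*(70 + 23*(3 + 2*I*√2)) = -3*(70 + (69 + 46*I*√2)) = -3*(139 + 46*I*√2) = -417 - 138*I*√2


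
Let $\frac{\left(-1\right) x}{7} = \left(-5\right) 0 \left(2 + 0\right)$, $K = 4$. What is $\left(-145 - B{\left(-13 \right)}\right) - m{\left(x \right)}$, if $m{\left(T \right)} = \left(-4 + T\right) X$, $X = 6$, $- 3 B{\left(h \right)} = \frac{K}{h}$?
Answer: $- \frac{4723}{39} \approx -121.1$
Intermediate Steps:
$B{\left(h \right)} = - \frac{4}{3 h}$ ($B{\left(h \right)} = - \frac{4 \frac{1}{h}}{3} = - \frac{4}{3 h}$)
$x = 0$ ($x = - 7 \left(-5\right) 0 \left(2 + 0\right) = - 7 \cdot 0 \cdot 2 = \left(-7\right) 0 = 0$)
$m{\left(T \right)} = -24 + 6 T$ ($m{\left(T \right)} = \left(-4 + T\right) 6 = -24 + 6 T$)
$\left(-145 - B{\left(-13 \right)}\right) - m{\left(x \right)} = \left(-145 - - \frac{4}{3 \left(-13\right)}\right) - \left(-24 + 6 \cdot 0\right) = \left(-145 - \left(- \frac{4}{3}\right) \left(- \frac{1}{13}\right)\right) - \left(-24 + 0\right) = \left(-145 - \frac{4}{39}\right) - -24 = \left(-145 - \frac{4}{39}\right) + 24 = - \frac{5659}{39} + 24 = - \frac{4723}{39}$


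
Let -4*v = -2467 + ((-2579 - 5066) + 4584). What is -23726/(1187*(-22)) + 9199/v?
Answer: 136506009/18044774 ≈ 7.5648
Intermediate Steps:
v = 1382 (v = -(-2467 + ((-2579 - 5066) + 4584))/4 = -(-2467 + (-7645 + 4584))/4 = -(-2467 - 3061)/4 = -¼*(-5528) = 1382)
-23726/(1187*(-22)) + 9199/v = -23726/(1187*(-22)) + 9199/1382 = -23726/(-26114) + 9199*(1/1382) = -23726*(-1/26114) + 9199/1382 = 11863/13057 + 9199/1382 = 136506009/18044774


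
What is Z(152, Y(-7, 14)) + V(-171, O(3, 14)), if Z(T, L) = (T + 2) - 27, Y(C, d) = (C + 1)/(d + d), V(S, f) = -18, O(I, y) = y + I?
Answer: 109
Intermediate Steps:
O(I, y) = I + y
Y(C, d) = (1 + C)/(2*d) (Y(C, d) = (1 + C)/((2*d)) = (1 + C)*(1/(2*d)) = (1 + C)/(2*d))
Z(T, L) = -25 + T (Z(T, L) = (2 + T) - 27 = -25 + T)
Z(152, Y(-7, 14)) + V(-171, O(3, 14)) = (-25 + 152) - 18 = 127 - 18 = 109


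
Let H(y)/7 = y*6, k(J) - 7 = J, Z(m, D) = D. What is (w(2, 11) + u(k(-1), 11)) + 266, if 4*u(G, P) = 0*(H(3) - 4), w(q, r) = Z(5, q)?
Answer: 268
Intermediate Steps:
k(J) = 7 + J
H(y) = 42*y (H(y) = 7*(y*6) = 7*(6*y) = 42*y)
w(q, r) = q
u(G, P) = 0 (u(G, P) = (0*(42*3 - 4))/4 = (0*(126 - 4))/4 = (0*122)/4 = (¼)*0 = 0)
(w(2, 11) + u(k(-1), 11)) + 266 = (2 + 0) + 266 = 2 + 266 = 268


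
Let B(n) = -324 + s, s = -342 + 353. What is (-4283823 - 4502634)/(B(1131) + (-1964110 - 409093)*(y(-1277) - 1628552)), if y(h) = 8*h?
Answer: -8786457/3889129133591 ≈ -2.2592e-6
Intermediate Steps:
s = 11
B(n) = -313 (B(n) = -324 + 11 = -313)
(-4283823 - 4502634)/(B(1131) + (-1964110 - 409093)*(y(-1277) - 1628552)) = (-4283823 - 4502634)/(-313 + (-1964110 - 409093)*(8*(-1277) - 1628552)) = -8786457/(-313 - 2373203*(-10216 - 1628552)) = -8786457/(-313 - 2373203*(-1638768)) = -8786457/(-313 + 3889129133904) = -8786457/3889129133591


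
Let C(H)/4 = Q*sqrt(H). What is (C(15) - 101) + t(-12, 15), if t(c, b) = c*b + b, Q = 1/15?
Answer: -266 + 4*sqrt(15)/15 ≈ -264.97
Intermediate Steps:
Q = 1/15 ≈ 0.066667
t(c, b) = b + b*c (t(c, b) = b*c + b = b + b*c)
C(H) = 4*sqrt(H)/15 (C(H) = 4*(sqrt(H)/15) = 4*sqrt(H)/15)
(C(15) - 101) + t(-12, 15) = (4*sqrt(15)/15 - 101) + 15*(1 - 12) = (-101 + 4*sqrt(15)/15) + 15*(-11) = (-101 + 4*sqrt(15)/15) - 165 = -266 + 4*sqrt(15)/15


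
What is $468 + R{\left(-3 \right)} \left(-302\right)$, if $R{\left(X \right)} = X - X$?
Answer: $468$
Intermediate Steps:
$R{\left(X \right)} = 0$
$468 + R{\left(-3 \right)} \left(-302\right) = 468 + 0 \left(-302\right) = 468 + 0 = 468$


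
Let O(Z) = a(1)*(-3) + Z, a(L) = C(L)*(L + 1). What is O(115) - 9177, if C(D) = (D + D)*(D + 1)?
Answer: -9086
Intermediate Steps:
C(D) = 2*D*(1 + D) (C(D) = (2*D)*(1 + D) = 2*D*(1 + D))
a(L) = 2*L*(1 + L)² (a(L) = (2*L*(1 + L))*(L + 1) = (2*L*(1 + L))*(1 + L) = 2*L*(1 + L)²)
O(Z) = -24 + Z (O(Z) = (2*1*(1 + 1)²)*(-3) + Z = (2*1*2²)*(-3) + Z = (2*1*4)*(-3) + Z = 8*(-3) + Z = -24 + Z)
O(115) - 9177 = (-24 + 115) - 9177 = 91 - 9177 = -9086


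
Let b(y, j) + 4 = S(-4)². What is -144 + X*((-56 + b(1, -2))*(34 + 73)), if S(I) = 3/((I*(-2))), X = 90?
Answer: -18450873/32 ≈ -5.7659e+5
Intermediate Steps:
S(I) = -3/(2*I) (S(I) = 3/((-2*I)) = 3*(-1/(2*I)) = -3/(2*I))
b(y, j) = -247/64 (b(y, j) = -4 + (-3/2/(-4))² = -4 + (-3/2*(-¼))² = -4 + (3/8)² = -4 + 9/64 = -247/64)
-144 + X*((-56 + b(1, -2))*(34 + 73)) = -144 + 90*((-56 - 247/64)*(34 + 73)) = -144 + 90*(-3831/64*107) = -144 + 90*(-409917/64) = -144 - 18446265/32 = -18450873/32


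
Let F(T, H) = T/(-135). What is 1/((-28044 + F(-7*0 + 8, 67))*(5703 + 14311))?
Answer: -135/75771963272 ≈ -1.7817e-9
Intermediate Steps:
F(T, H) = -T/135 (F(T, H) = T*(-1/135) = -T/135)
1/((-28044 + F(-7*0 + 8, 67))*(5703 + 14311)) = 1/((-28044 - (-7*0 + 8)/135)*(5703 + 14311)) = 1/((-28044 - (0 + 8)/135)*20014) = 1/((-28044 - 1/135*8)*20014) = 1/((-28044 - 8/135)*20014) = 1/(-3785948/135*20014) = 1/(-75771963272/135) = -135/75771963272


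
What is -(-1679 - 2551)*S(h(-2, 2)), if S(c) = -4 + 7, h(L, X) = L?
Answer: 12690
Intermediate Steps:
S(c) = 3
-(-1679 - 2551)*S(h(-2, 2)) = -(-1679 - 2551)*3 = -(-4230)*3 = -1*(-12690) = 12690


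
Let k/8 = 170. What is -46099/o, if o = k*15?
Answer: -46099/20400 ≈ -2.2598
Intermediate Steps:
k = 1360 (k = 8*170 = 1360)
o = 20400 (o = 1360*15 = 20400)
-46099/o = -46099/20400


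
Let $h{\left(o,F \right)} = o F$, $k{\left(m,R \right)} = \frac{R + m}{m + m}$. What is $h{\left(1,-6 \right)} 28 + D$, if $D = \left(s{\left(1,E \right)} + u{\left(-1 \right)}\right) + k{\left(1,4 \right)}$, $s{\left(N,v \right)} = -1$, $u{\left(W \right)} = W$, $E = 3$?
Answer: $- \frac{335}{2} \approx -167.5$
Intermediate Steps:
$k{\left(m,R \right)} = \frac{R + m}{2 m}$
$h{\left(o,F \right)} = F o$
$D = \frac{1}{2}$ ($D = \left(-1 - 1\right) + \frac{4 + 1}{2 \cdot 1} = -2 + \frac{1}{2} \cdot 1 \cdot 5 = -2 + \frac{5}{2} = \frac{1}{2} \approx 0.5$)
$h{\left(1,-6 \right)} 28 + D = \left(-6\right) 1 \cdot 28 + \frac{1}{2} = \left(-6\right) 28 + \frac{1}{2} = -168 + \frac{1}{2} = - \frac{335}{2}$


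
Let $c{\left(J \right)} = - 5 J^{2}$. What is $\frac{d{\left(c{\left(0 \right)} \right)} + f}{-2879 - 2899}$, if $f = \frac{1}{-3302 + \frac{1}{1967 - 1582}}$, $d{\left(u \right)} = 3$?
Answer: $- \frac{1906711}{3672696141} \approx -0.00051916$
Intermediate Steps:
$f = - \frac{385}{1271269}$ ($f = \frac{1}{-3302 + \frac{1}{385}} = \frac{1}{- \frac{1271269}{385}} = - \frac{385}{1271269} \approx -0.00030285$)
$\frac{d{\left(c{\left(0 \right)} \right)} + f}{-2879 - 2899} = \frac{3 - \frac{385}{1271269}}{-2879 - 2899} = \frac{3813422}{1271269 \left(-5778\right)} = \frac{3813422}{1271269} \left(- \frac{1}{5778}\right) = - \frac{1906711}{3672696141}$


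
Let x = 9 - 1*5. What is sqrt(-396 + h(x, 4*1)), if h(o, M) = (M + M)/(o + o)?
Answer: I*sqrt(395) ≈ 19.875*I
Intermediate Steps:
x = 4 (x = 9 - 5 = 4)
h(o, M) = M/o (h(o, M) = (2*M)/((2*o)) = (2*M)*(1/(2*o)) = M/o)
sqrt(-396 + h(x, 4*1)) = sqrt(-396 + (4*1)/4) = sqrt(-396 + 4*(1/4)) = sqrt(-396 + 1) = sqrt(-395) = I*sqrt(395)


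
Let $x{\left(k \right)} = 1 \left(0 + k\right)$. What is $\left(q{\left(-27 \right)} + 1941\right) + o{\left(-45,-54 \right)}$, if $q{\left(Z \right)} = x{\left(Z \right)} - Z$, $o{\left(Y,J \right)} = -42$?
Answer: $1899$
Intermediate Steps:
$x{\left(k \right)} = k$ ($x{\left(k \right)} = 1 k = k$)
$q{\left(Z \right)} = 0$ ($q{\left(Z \right)} = Z - Z = 0$)
$\left(q{\left(-27 \right)} + 1941\right) + o{\left(-45,-54 \right)} = \left(0 + 1941\right) - 42 = 1941 - 42 = 1899$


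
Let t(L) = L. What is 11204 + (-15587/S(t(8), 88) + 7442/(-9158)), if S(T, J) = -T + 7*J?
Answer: 1637824173/146528 ≈ 11178.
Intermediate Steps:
11204 + (-15587/S(t(8), 88) + 7442/(-9158)) = 11204 + (-15587/(-1*8 + 7*88) + 7442/(-9158)) = 11204 + (-15587/(-8 + 616) + 7442*(-1/9158)) = 11204 + (-15587/608 - 3721/4579) = 11204 - 3875539/146528 = 1637824173/146528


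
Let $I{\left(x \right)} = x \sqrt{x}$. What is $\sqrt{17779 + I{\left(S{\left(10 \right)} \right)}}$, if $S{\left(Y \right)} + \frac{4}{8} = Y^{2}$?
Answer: $\frac{\sqrt{71116 + 199 \sqrt{398}}}{2} \approx 137.01$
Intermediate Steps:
$S{\left(Y \right)} = - \frac{1}{2} + Y^{2}$
$I{\left(x \right)} = x^{\frac{3}{2}}$
$\sqrt{17779 + I{\left(S{\left(10 \right)} \right)}} = \sqrt{17779 + \left(- \frac{1}{2} + 10^{2}\right)^{\frac{3}{2}}} = \sqrt{17779 + \left(- \frac{1}{2} + 100\right)^{\frac{3}{2}}} = \sqrt{17779 + \left(\frac{199}{2}\right)^{\frac{3}{2}}} = \sqrt{17779 + \frac{199 \sqrt{398}}{4}}$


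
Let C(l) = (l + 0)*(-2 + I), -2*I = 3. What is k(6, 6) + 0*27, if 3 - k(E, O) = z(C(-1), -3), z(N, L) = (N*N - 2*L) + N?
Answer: -75/4 ≈ -18.750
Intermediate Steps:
I = -3/2 (I = -1/2*3 = -3/2 ≈ -1.5000)
C(l) = -7*l/2 (C(l) = (l + 0)*(-2 - 3/2) = l*(-7/2) = -7*l/2)
z(N, L) = N + N**2 - 2*L (z(N, L) = (N**2 - 2*L) + N = N + N**2 - 2*L)
k(E, O) = -75/4 (k(E, O) = 3 - (-7/2*(-1) + (-7/2*(-1))**2 - 2*(-3)) = 3 - (7/2 + (7/2)**2 + 6) = 3 - (7/2 + 49/4 + 6) = 3 - 1*87/4 = 3 - 87/4 = -75/4)
k(6, 6) + 0*27 = -75/4 + 0*27 = -75/4 + 0 = -75/4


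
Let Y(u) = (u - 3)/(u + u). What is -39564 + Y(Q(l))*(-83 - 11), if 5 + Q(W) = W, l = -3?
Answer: -317029/8 ≈ -39629.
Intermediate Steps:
Q(W) = -5 + W
Y(u) = (-3 + u)/(2*u) (Y(u) = (-3 + u)/((2*u)) = (-3 + u)*(1/(2*u)) = (-3 + u)/(2*u))
-39564 + Y(Q(l))*(-83 - 11) = -39564 + ((-3 + (-5 - 3))/(2*(-5 - 3)))*(-83 - 11) = -39564 + ((½)*(-3 - 8)/(-8))*(-94) = -39564 + ((½)*(-⅛)*(-11))*(-94) = -39564 + (11/16)*(-94) = -39564 - 517/8 = -317029/8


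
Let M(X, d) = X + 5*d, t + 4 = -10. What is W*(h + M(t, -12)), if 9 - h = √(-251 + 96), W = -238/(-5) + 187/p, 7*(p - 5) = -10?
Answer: -32487/5 - 2499*I*√155/25 ≈ -6497.4 - 1244.5*I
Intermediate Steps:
t = -14 (t = -4 - 10 = -14)
p = 25/7 (p = 5 + (⅐)*(-10) = 5 - 10/7 = 25/7 ≈ 3.5714)
W = 2499/25 (W = -238/(-5) + 187/(25/7) = -238*(-⅕) + 187*(7/25) = 238/5 + 1309/25 = 2499/25 ≈ 99.960)
h = 9 - I*√155 (h = 9 - √(-251 + 96) = 9 - √(-155) = 9 - I*√155 ≈ 9.0 - 12.45*I)
W*(h + M(t, -12)) = 2499*((9 - I*√155) + (-14 + 5*(-12)))/25 = 2499*((9 - I*√155) + (-14 - 60))/25 = 2499*((9 - I*√155) - 74)/25 = 2499*(-65 - I*√155)/25 = -32487/5 - 2499*I*√155/25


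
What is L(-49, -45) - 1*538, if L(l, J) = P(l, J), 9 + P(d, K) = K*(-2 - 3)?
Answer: -322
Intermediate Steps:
P(d, K) = -9 - 5*K (P(d, K) = -9 + K*(-2 - 3) = -9 + K*(-5) = -9 - 5*K)
L(l, J) = -9 - 5*J
L(-49, -45) - 1*538 = (-9 - 5*(-45)) - 1*538 = (-9 + 225) - 538 = 216 - 538 = -322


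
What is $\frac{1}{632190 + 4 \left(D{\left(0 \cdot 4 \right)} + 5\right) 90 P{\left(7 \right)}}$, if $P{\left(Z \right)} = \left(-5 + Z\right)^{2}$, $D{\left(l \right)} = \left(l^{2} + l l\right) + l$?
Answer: $\frac{1}{639390} \approx 1.564 \cdot 10^{-6}$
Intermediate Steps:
$D{\left(l \right)} = l + 2 l^{2}$ ($D{\left(l \right)} = \left(l^{2} + l^{2}\right) + l = 2 l^{2} + l = l + 2 l^{2}$)
$\frac{1}{632190 + 4 \left(D{\left(0 \cdot 4 \right)} + 5\right) 90 P{\left(7 \right)}} = \frac{1}{632190 + 4 \left(0 \cdot 4 \left(1 + 2 \cdot 0 \cdot 4\right) + 5\right) 90 \left(-5 + 7\right)^{2}} = \frac{1}{632190 + 4 \left(0 \left(1 + 2 \cdot 0\right) + 5\right) 90 \cdot 2^{2}} = \frac{1}{632190 + 4 \left(0 \left(1 + 0\right) + 5\right) 90 \cdot 4} = \frac{1}{632190 + 4 \left(0 \cdot 1 + 5\right) 90 \cdot 4} = \frac{1}{632190 + 4 \left(0 + 5\right) 90 \cdot 4} = \frac{1}{632190 + 4 \cdot 5 \cdot 90 \cdot 4} = \frac{1}{632190 + 20 \cdot 90 \cdot 4} = \frac{1}{632190 + 1800 \cdot 4} = \frac{1}{632190 + 7200} = \frac{1}{639390}$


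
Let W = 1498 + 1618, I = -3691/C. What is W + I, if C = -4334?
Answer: 13508435/4334 ≈ 3116.9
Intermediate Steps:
I = 3691/4334 (I = -3691/(-4334) = -3691*(-1/4334) = 3691/4334 ≈ 0.85164)
W = 3116
W + I = 3116 + 3691/4334 = 13508435/4334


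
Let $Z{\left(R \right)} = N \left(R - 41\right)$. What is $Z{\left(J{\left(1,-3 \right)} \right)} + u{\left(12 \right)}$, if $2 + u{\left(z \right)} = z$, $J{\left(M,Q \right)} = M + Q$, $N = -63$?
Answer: $2719$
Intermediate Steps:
$u{\left(z \right)} = -2 + z$
$Z{\left(R \right)} = 2583 - 63 R$ ($Z{\left(R \right)} = - 63 \left(R - 41\right) = - 63 \left(-41 + R\right) = 2583 - 63 R$)
$Z{\left(J{\left(1,-3 \right)} \right)} + u{\left(12 \right)} = \left(2583 - 63 \left(1 - 3\right)\right) + \left(-2 + 12\right) = \left(2583 - -126\right) + 10 = \left(2583 + 126\right) + 10 = 2709 + 10 = 2719$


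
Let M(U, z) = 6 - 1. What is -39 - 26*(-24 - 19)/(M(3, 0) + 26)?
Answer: -91/31 ≈ -2.9355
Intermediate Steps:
M(U, z) = 5
-39 - 26*(-24 - 19)/(M(3, 0) + 26) = -39 - 26*(-24 - 19)/(5 + 26) = -39 - (-1118)/31 = -39 - 26*(-43/31) = -39 + 1118/31 = -91/31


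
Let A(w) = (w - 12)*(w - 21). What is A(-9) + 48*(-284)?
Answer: -13002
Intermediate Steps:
A(w) = (-21 + w)*(-12 + w) (A(w) = (-12 + w)*(-21 + w) = (-21 + w)*(-12 + w))
A(-9) + 48*(-284) = (252 + (-9)² - 33*(-9)) + 48*(-284) = (252 + 81 + 297) - 13632 = 630 - 13632 = -13002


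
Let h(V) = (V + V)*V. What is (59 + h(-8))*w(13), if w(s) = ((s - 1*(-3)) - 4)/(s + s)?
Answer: 1122/13 ≈ 86.308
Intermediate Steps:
h(V) = 2*V**2 (h(V) = (2*V)*V = 2*V**2)
w(s) = (-1 + s)/(2*s) (w(s) = ((s + 3) - 4)/((2*s)) = ((3 + s) - 4)*(1/(2*s)) = (-1 + s)*(1/(2*s)) = (-1 + s)/(2*s))
(59 + h(-8))*w(13) = (59 + 2*(-8)**2)*((1/2)*(-1 + 13)/13) = (59 + 2*64)*((1/2)*(1/13)*12) = (59 + 128)*(6/13) = 187*(6/13) = 1122/13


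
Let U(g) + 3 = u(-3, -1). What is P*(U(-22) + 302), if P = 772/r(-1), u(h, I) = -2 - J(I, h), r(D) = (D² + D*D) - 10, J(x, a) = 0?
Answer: -57321/2 ≈ -28661.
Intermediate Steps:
r(D) = -10 + 2*D² (r(D) = (D² + D²) - 10 = 2*D² - 10 = -10 + 2*D²)
u(h, I) = -2 (u(h, I) = -2 - 1*0 = -2 + 0 = -2)
P = -193/2 (P = 772/(-10 + 2*(-1)²) = 772/(-10 + 2*1) = 772/(-10 + 2) = 772/(-8) = 772*(-⅛) = -193/2 ≈ -96.500)
U(g) = -5 (U(g) = -3 - 2 = -5)
P*(U(-22) + 302) = -193*(-5 + 302)/2 = -193/2*297 = -57321/2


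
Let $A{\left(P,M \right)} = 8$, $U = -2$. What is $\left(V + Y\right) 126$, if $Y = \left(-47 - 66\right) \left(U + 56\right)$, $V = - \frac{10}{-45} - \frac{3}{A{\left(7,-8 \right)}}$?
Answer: $- \frac{3075485}{4} \approx -7.6887 \cdot 10^{5}$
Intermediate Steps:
$V = - \frac{11}{72}$ ($V = - \frac{10}{-45} - \frac{3}{8} = \left(-10\right) \left(- \frac{1}{45}\right) - \frac{3}{8} = \frac{2}{9} - \frac{3}{8} = - \frac{11}{72} \approx -0.15278$)
$Y = -6102$ ($Y = \left(-47 - 66\right) \left(-2 + 56\right) = \left(-113\right) 54 = -6102$)
$\left(V + Y\right) 126 = \left(- \frac{11}{72} - 6102\right) 126 = \left(- \frac{439355}{72}\right) 126 = - \frac{3075485}{4}$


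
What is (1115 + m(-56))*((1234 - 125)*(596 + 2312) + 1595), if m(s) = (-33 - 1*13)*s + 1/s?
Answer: 666915266065/56 ≈ 1.1909e+10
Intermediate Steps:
m(s) = 1/s - 46*s (m(s) = (-33 - 13)*s + 1/s = -46*s + 1/s = 1/s - 46*s)
(1115 + m(-56))*((1234 - 125)*(596 + 2312) + 1595) = (1115 + (1/(-56) - 46*(-56)))*((1234 - 125)*(596 + 2312) + 1595) = (1115 + (-1/56 + 2576))*(1109*2908 + 1595) = (1115 + 144255/56)*(3224972 + 1595) = (206695/56)*3226567 = 666915266065/56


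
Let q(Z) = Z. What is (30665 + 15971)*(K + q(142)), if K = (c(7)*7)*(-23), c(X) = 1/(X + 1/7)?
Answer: 139278414/25 ≈ 5.5711e+6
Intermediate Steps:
c(X) = 1/(⅐ + X) (c(X) = 1/(X + ⅐) = 1/(⅐ + X))
K = -1127/50 (K = ((7/(1 + 7*7))*7)*(-23) = ((7/(1 + 49))*7)*(-23) = ((7/50)*7)*(-23) = (49/50)*(-23) = -1127/50 ≈ -22.540)
(30665 + 15971)*(K + q(142)) = (30665 + 15971)*(-1127/50 + 142) = 46636*(5973/50) = 139278414/25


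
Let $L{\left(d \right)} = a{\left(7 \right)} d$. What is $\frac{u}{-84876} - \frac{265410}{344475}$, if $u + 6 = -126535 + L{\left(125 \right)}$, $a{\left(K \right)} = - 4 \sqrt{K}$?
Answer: $\frac{468072707}{649725780} + \frac{125 \sqrt{7}}{21219} \approx 0.736$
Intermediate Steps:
$L{\left(d \right)} = - 4 d \sqrt{7}$ ($L{\left(d \right)} = - 4 \sqrt{7} d = - 4 d \sqrt{7}$)
$u = -126541 - 500 \sqrt{7}$ ($u = -6 - \left(126535 + 500 \sqrt{7}\right) = -126541 - 500 \sqrt{7} \approx -1.2786 \cdot 10^{5}$)
$\frac{u}{-84876} - \frac{265410}{344475} = \frac{-126541 - 500 \sqrt{7}}{-84876} - \frac{265410}{344475} = \left(-126541 - 500 \sqrt{7}\right) \left(- \frac{1}{84876}\right) - \frac{5898}{7655} = \left(\frac{126541}{84876} + \frac{125 \sqrt{7}}{21219}\right) - \frac{5898}{7655} = \frac{468072707}{649725780} + \frac{125 \sqrt{7}}{21219}$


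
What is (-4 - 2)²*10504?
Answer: 378144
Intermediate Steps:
(-4 - 2)²*10504 = (-6)²*10504 = 36*10504 = 378144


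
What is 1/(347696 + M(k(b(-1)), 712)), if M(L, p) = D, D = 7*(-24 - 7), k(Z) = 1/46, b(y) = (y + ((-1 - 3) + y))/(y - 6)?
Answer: 1/347479 ≈ 2.8779e-6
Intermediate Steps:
b(y) = (-4 + 2*y)/(-6 + y) (b(y) = (y + (-4 + y))/(-6 + y) = (-4 + 2*y)/(-6 + y))
k(Z) = 1/46
D = -217 (D = 7*(-31) = -217)
M(L, p) = -217
1/(347696 + M(k(b(-1)), 712)) = 1/(347696 - 217) = 1/347479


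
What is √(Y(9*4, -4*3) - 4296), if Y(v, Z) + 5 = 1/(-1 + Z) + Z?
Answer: 3*I*√80990/13 ≈ 65.674*I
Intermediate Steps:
Y(v, Z) = -5 + Z + 1/(-1 + Z) (Y(v, Z) = -5 + (1/(-1 + Z) + Z) = -5 + (Z + 1/(-1 + Z)) = -5 + Z + 1/(-1 + Z))
√(Y(9*4, -4*3) - 4296) = √((6 + (-4*3)² - (-24)*3)/(-1 - 4*3) - 4296) = √((6 + (-12)² - 6*(-12))/(-1 - 12) - 4296) = √((6 + 144 + 72)/(-13) - 4296) = √(-1/13*222 - 4296) = √(-222/13 - 4296) = √(-56070/13) = 3*I*√80990/13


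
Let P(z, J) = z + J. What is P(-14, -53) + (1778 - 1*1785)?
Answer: -74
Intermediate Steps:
P(z, J) = J + z
P(-14, -53) + (1778 - 1*1785) = (-53 - 14) + (1778 - 1*1785) = -67 + (1778 - 1785) = -67 - 7 = -74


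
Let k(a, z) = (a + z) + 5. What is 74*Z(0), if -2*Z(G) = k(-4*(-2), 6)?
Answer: -703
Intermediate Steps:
k(a, z) = 5 + a + z
Z(G) = -19/2 (Z(G) = -(5 - 4*(-2) + 6)/2 = -(5 + 8 + 6)/2 = -½*19 = -19/2)
74*Z(0) = 74*(-19/2) = -703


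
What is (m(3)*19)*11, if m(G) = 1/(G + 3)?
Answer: 209/6 ≈ 34.833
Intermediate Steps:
m(G) = 1/(3 + G)
(m(3)*19)*11 = (19/(3 + 3))*11 = (19/6)*11 = 209/6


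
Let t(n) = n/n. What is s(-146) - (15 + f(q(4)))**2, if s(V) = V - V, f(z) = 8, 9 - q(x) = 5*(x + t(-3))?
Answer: -529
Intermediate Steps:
t(n) = 1
q(x) = 4 - 5*x (q(x) = 9 - 5*(x + 1) = 9 - 5*(1 + x) = 9 - (5 + 5*x) = 9 + (-5 - 5*x) = 4 - 5*x)
s(V) = 0
s(-146) - (15 + f(q(4)))**2 = 0 - (15 + 8)**2 = 0 - 1*23**2 = 0 - 1*529 = 0 - 529 = -529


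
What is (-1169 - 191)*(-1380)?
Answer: 1876800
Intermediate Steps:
(-1169 - 191)*(-1380) = -1360*(-1380) = 1876800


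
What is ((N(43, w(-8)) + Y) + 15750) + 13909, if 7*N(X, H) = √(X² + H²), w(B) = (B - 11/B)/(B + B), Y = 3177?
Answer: 32836 + 5*√1211873/896 ≈ 32842.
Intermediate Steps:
w(B) = (B - 11/B)/(2*B) (w(B) = (B - 11/B)/((2*B)) = (B - 11/B)*(1/(2*B)) = (B - 11/B)/(2*B))
N(X, H) = √(H² + X²)/7 (N(X, H) = √(X² + H²)/7 = √(H² + X²)/7)
((N(43, w(-8)) + Y) + 15750) + 13909 = ((√(((½)*(-11 + (-8)²)/(-8)²)² + 43²)/7 + 3177) + 15750) + 13909 = ((√(((½)*(1/64)*(-11 + 64))² + 1849)/7 + 3177) + 15750) + 13909 = ((√(((½)*(1/64)*53)² + 1849)/7 + 3177) + 15750) + 13909 = ((√((53/128)² + 1849)/7 + 3177) + 15750) + 13909 = ((√(2809/16384 + 1849)/7 + 3177) + 15750) + 13909 = ((√(30296825/16384)/7 + 3177) + 15750) + 13909 = (((5*√1211873/128)/7 + 3177) + 15750) + 13909 = ((5*√1211873/896 + 3177) + 15750) + 13909 = ((3177 + 5*√1211873/896) + 15750) + 13909 = (18927 + 5*√1211873/896) + 13909 = 32836 + 5*√1211873/896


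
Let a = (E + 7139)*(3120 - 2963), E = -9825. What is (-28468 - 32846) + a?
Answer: -483016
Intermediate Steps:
a = -421702 (a = (-9825 + 7139)*(3120 - 2963) = -2686*157 = -421702)
(-28468 - 32846) + a = (-28468 - 32846) - 421702 = -61314 - 421702 = -483016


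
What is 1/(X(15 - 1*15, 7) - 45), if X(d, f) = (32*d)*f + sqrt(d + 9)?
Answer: -1/42 ≈ -0.023810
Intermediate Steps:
X(d, f) = sqrt(9 + d) + 32*d*f (X(d, f) = 32*d*f + sqrt(9 + d) = sqrt(9 + d) + 32*d*f)
1/(X(15 - 1*15, 7) - 45) = 1/((sqrt(9 + (15 - 1*15)) + 32*(15 - 1*15)*7) - 45) = 1/((sqrt(9 + (15 - 15)) + 32*(15 - 15)*7) - 45) = 1/((sqrt(9 + 0) + 32*0*7) - 45) = 1/((sqrt(9) + 0) - 45) = 1/((3 + 0) - 45) = 1/(3 - 45) = 1/(-42) = -1/42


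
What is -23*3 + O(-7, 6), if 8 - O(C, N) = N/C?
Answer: -421/7 ≈ -60.143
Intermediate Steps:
O(C, N) = 8 - N/C
-23*3 + O(-7, 6) = -23*3 + (8 - 1*6/(-7)) = -69 + (8 - 1*6*(-⅐)) = -69 + (8 + 6/7) = -69 + 62/7 = -421/7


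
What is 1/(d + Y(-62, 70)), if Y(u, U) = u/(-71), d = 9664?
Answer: 71/686206 ≈ 0.00010347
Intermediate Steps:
Y(u, U) = -u/71 (Y(u, U) = u*(-1/71) = -u/71)
1/(d + Y(-62, 70)) = 1/(9664 - 1/71*(-62)) = 1/(9664 + 62/71) = 1/(686206/71) = 71/686206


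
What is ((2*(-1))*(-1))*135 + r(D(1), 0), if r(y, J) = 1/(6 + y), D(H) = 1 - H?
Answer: 1621/6 ≈ 270.17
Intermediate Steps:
((2*(-1))*(-1))*135 + r(D(1), 0) = ((2*(-1))*(-1))*135 + 1/(6 + (1 - 1*1)) = -2*(-1)*135 + 1/(6 + (1 - 1)) = 2*135 + 1/(6 + 0) = 270 + 1/6 = 270 + ⅙ = 1621/6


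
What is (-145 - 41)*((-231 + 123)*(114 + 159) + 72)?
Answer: 5470632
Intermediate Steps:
(-145 - 41)*((-231 + 123)*(114 + 159) + 72) = -186*(-108*273 + 72) = -186*(-29484 + 72) = -186*(-29412) = 5470632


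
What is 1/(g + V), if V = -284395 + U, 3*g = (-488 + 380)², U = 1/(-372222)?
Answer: -372222/104410876555 ≈ -3.5650e-6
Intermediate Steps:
U = -1/372222 ≈ -2.6866e-6
g = 3888 (g = (-488 + 380)²/3 = (⅓)*(-108)² = (⅓)*11664 = 3888)
V = -105858075691/372222 (V = -284395 - 1/372222 = -105858075691/372222 ≈ -2.8440e+5)
1/(g + V) = 1/(3888 - 105858075691/372222) = 1/(-104410876555/372222) = -372222/104410876555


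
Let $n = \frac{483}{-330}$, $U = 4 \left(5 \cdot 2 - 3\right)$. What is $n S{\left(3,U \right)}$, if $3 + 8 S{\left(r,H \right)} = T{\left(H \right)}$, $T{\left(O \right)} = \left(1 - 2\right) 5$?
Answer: $\frac{161}{110} \approx 1.4636$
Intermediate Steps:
$U = 28$ ($U = 4 \left(10 - 3\right) = 4 \cdot 7 = 28$)
$n = - \frac{161}{110}$ ($n = 483 \left(- \frac{1}{330}\right) = - \frac{161}{110} \approx -1.4636$)
$T{\left(O \right)} = -5$ ($T{\left(O \right)} = \left(-1\right) 5 = -5$)
$S{\left(r,H \right)} = -1$ ($S{\left(r,H \right)} = - \frac{3}{8} + \frac{1}{8} \left(-5\right) = - \frac{3}{8} - \frac{5}{8} = -1$)
$n S{\left(3,U \right)} = \left(- \frac{161}{110}\right) \left(-1\right) = \frac{161}{110}$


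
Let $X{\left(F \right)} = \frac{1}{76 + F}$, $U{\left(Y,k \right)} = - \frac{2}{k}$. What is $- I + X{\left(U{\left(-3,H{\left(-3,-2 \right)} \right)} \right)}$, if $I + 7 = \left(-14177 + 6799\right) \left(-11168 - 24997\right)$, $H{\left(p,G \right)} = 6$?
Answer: $- \frac{60569357398}{227} \approx -2.6683 \cdot 10^{8}$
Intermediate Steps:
$I = 266825363$ ($I = -7 + \left(-14177 + 6799\right) \left(-11168 - 24997\right) = -7 - -266825370 = -7 + 266825370 = 266825363$)
$- I + X{\left(U{\left(-3,H{\left(-3,-2 \right)} \right)} \right)} = \left(-1\right) 266825363 + \frac{1}{76 - \frac{2}{6}} = -266825363 + \frac{1}{76 - \frac{1}{3}} = -266825363 + \frac{1}{\frac{227}{3}} = -266825363 + \frac{3}{227} = - \frac{60569357398}{227}$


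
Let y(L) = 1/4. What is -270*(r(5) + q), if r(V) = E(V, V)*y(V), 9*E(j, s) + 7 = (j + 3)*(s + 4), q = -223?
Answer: 119445/2 ≈ 59723.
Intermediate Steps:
y(L) = ¼
E(j, s) = -7/9 + (3 + j)*(4 + s)/9 (E(j, s) = -7/9 + ((j + 3)*(s + 4))/9 = -7/9 + ((3 + j)*(4 + s))/9 = -7/9 + (3 + j)*(4 + s)/9)
r(V) = 5/36 + V²/36 + 7*V/36 (r(V) = (5/9 + V/3 + 4*V/9 + V*V/9)*(¼) = (5/9 + V/3 + 4*V/9 + V²/9)*(¼) = (5/9 + V²/9 + 7*V/9)*(¼) = 5/36 + V²/36 + 7*V/36)
-270*(r(5) + q) = -270*((5/36 + (1/36)*5² + (7/36)*5) - 223) = -270*((5/36 + (1/36)*25 + 35/36) - 223) = -270*((5/36 + 25/36 + 35/36) - 223) = -270*(65/36 - 223) = -270*(-7963/36) = 119445/2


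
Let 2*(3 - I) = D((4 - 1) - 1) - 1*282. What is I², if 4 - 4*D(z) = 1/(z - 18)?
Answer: 337346689/16384 ≈ 20590.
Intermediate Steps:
D(z) = 1 - 1/(4*(-18 + z)) (D(z) = 1 - 1/(4*(z - 18)) = 1 - 1/(4*(-18 + z)))
I = 18367/128 (I = 3 - ((-73/4 + ((4 - 1) - 1))/(-18 + ((4 - 1) - 1)) - 1*282)/2 = 3 - ((-73/4 + (3 - 1))/(-18 + (3 - 1)) - 282)/2 = 3 - ((-73/4 + 2)/(-18 + 2) - 282)/2 = 3 - (-65/4/(-16) - 282)/2 = 3 - (-1/16*(-65/4) - 282)/2 = 3 - (65/64 - 282)/2 = 3 - ½*(-17983/64) = 3 + 17983/128 = 18367/128 ≈ 143.49)
I² = (18367/128)² = 337346689/16384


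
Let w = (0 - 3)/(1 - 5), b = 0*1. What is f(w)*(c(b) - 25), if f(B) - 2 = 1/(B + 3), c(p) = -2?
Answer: -306/5 ≈ -61.200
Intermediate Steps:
b = 0
w = ¾ (w = -3/(-4) = -3*(-¼) = ¾ ≈ 0.75000)
f(B) = 2 + 1/(3 + B) (f(B) = 2 + 1/(B + 3) = 2 + 1/(3 + B))
f(w)*(c(b) - 25) = ((7 + 2*(¾))/(3 + ¾))*(-2 - 25) = ((7 + 3/2)/(15/4))*(-27) = ((4/15)*(17/2))*(-27) = (34/15)*(-27) = -306/5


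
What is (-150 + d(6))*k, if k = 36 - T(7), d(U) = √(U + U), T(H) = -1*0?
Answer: -5400 + 72*√3 ≈ -5275.3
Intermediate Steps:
T(H) = 0
d(U) = √2*√U (d(U) = √(2*U) = √2*√U)
k = 36 (k = 36 - 1*0 = 36 + 0 = 36)
(-150 + d(6))*k = (-150 + √2*√6)*36 = (-150 + 2*√3)*36 = -5400 + 72*√3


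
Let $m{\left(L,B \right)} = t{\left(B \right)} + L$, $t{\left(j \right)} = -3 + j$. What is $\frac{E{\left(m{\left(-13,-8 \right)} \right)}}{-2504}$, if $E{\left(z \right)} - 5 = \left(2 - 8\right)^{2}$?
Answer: $- \frac{41}{2504} \approx -0.016374$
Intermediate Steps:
$m{\left(L,B \right)} = -3 + B + L$ ($m{\left(L,B \right)} = \left(-3 + B\right) + L = -3 + B + L$)
$E{\left(z \right)} = 41$ ($E{\left(z \right)} = 5 + \left(2 - 8\right)^{2} = 5 + \left(-6\right)^{2} = 5 + 36 = 41$)
$\frac{E{\left(m{\left(-13,-8 \right)} \right)}}{-2504} = \frac{41}{-2504} = 41 \left(- \frac{1}{2504}\right) = - \frac{41}{2504}$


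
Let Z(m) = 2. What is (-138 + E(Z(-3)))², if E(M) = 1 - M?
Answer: 19321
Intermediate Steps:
(-138 + E(Z(-3)))² = (-138 + (1 - 1*2))² = (-138 + (1 - 2))² = (-138 - 1)² = (-139)² = 19321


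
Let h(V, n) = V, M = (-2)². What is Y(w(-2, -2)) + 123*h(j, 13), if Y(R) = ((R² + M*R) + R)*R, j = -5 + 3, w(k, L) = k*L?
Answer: -102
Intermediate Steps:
M = 4
w(k, L) = L*k
j = -2
Y(R) = R*(R² + 5*R) (Y(R) = ((R² + 4*R) + R)*R = (R² + 5*R)*R = R*(R² + 5*R))
Y(w(-2, -2)) + 123*h(j, 13) = (-2*(-2))²*(5 - 2*(-2)) + 123*(-2) = 4²*(5 + 4) - 246 = 16*9 - 246 = 144 - 246 = -102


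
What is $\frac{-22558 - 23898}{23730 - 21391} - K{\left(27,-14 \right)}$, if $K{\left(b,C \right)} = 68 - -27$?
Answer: $- \frac{268661}{2339} \approx -114.86$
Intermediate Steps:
$K{\left(b,C \right)} = 95$ ($K{\left(b,C \right)} = 68 + 27 = 95$)
$\frac{-22558 - 23898}{23730 - 21391} - K{\left(27,-14 \right)} = \frac{-22558 - 23898}{23730 - 21391} - 95 = - \frac{46456}{2339} - 95 = - \frac{268661}{2339}$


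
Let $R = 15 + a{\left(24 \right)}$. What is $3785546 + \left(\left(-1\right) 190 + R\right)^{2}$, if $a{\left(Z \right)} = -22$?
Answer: $3824355$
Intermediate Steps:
$R = -7$ ($R = 15 - 22 = -7$)
$3785546 + \left(\left(-1\right) 190 + R\right)^{2} = 3785546 + \left(\left(-1\right) 190 - 7\right)^{2} = 3785546 + \left(-190 - 7\right)^{2} = 3785546 + \left(-197\right)^{2} = 3785546 + 38809 = 3824355$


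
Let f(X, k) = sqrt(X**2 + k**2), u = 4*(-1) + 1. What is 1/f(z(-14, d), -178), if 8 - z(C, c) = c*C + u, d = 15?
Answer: sqrt(3221)/16105 ≈ 0.0035240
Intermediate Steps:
u = -3 (u = -4 + 1 = -3)
z(C, c) = 11 - C*c (z(C, c) = 8 - (c*C - 3) = 8 - (C*c - 3) = 8 - (-3 + C*c) = 8 + (3 - C*c) = 11 - C*c)
1/f(z(-14, d), -178) = 1/(sqrt((11 - 1*(-14)*15)**2 + (-178)**2)) = 1/(sqrt((11 + 210)**2 + 31684)) = 1/(sqrt(221**2 + 31684)) = 1/(sqrt(48841 + 31684)) = 1/(sqrt(80525)) = 1/(5*sqrt(3221)) = sqrt(3221)/16105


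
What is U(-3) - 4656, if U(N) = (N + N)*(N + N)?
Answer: -4620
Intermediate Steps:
U(N) = 4*N**2 (U(N) = (2*N)*(2*N) = 4*N**2)
U(-3) - 4656 = 4*(-3)**2 - 4656 = 4*9 - 4656 = 36 - 4656 = -4620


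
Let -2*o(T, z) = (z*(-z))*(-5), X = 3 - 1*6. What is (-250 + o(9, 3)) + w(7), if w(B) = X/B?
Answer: -3821/14 ≈ -272.93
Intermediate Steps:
X = -3 (X = 3 - 6 = -3)
w(B) = -3/B
o(T, z) = -5*z²/2 (o(T, z) = -z*(-z)*(-5)/2 = -(-z²)*(-5)/2 = -5*z²/2)
(-250 + o(9, 3)) + w(7) = (-250 - 5/2*3²) - 3/7 = (-250 - 5/2*9) - 3*⅐ = (-250 - 45/2) - 3/7 = -545/2 - 3/7 = -3821/14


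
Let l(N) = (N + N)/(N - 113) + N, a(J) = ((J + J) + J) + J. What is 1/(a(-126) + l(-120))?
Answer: -233/145152 ≈ -0.0016052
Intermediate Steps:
a(J) = 4*J (a(J) = (2*J + J) + J = 3*J + J = 4*J)
l(N) = N + 2*N/(-113 + N) (l(N) = (2*N)/(-113 + N) + N = 2*N/(-113 + N) + N = N + 2*N/(-113 + N))
1/(a(-126) + l(-120)) = 1/(4*(-126) - 120*(-111 - 120)/(-113 - 120)) = 1/(-504 - 120*(-231)/(-233)) = 1/(-504 - 120*(-1/233)*(-231)) = 1/(-504 - 27720/233) = 1/(-145152/233) = -233/145152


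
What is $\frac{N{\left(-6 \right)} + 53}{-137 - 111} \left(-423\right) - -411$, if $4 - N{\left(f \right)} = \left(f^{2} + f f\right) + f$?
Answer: $\frac{98121}{248} \approx 395.65$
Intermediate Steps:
$N{\left(f \right)} = 4 - f - 2 f^{2}$ ($N{\left(f \right)} = 4 - \left(\left(f^{2} + f f\right) + f\right) = 4 - \left(\left(f^{2} + f^{2}\right) + f\right) = 4 - \left(2 f^{2} + f\right) = 4 - \left(f + 2 f^{2}\right) = 4 - f - 2 f^{2}$)
$\frac{N{\left(-6 \right)} + 53}{-137 - 111} \left(-423\right) - -411 = \frac{\left(4 - -6 - 2 \left(-6\right)^{2}\right) + 53}{-137 - 111} \left(-423\right) - -411 = \frac{\left(4 + 6 - 72\right) + 53}{-248} \left(-423\right) + 411 = \left(\left(4 + 6 - 72\right) + 53\right) \left(- \frac{1}{248}\right) \left(-423\right) + 411 = \left(-62 + 53\right) \left(- \frac{1}{248}\right) \left(-423\right) + 411 = \left(-9\right) \left(- \frac{1}{248}\right) \left(-423\right) + 411 = \frac{9}{248} \left(-423\right) + 411 = - \frac{3807}{248} + 411 = \frac{98121}{248}$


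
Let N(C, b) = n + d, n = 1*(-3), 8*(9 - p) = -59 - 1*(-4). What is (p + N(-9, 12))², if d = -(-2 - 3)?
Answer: 20449/64 ≈ 319.52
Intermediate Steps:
p = 127/8 (p = 9 - (-59 - 1*(-4))/8 = 9 - (-59 + 4)/8 = 9 - ⅛*(-55) = 9 + 55/8 = 127/8 ≈ 15.875)
n = -3
d = 5 (d = -1*(-5) = 5)
N(C, b) = 2 (N(C, b) = -3 + 5 = 2)
(p + N(-9, 12))² = (127/8 + 2)² = (143/8)² = 20449/64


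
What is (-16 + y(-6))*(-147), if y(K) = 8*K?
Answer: 9408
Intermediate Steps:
(-16 + y(-6))*(-147) = (-16 + 8*(-6))*(-147) = (-16 - 48)*(-147) = -64*(-147) = 9408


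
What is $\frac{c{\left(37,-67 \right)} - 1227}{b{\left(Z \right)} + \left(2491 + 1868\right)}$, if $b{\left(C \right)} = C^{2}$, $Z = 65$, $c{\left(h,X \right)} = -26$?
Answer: $- \frac{1253}{8584} \approx -0.14597$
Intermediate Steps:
$\frac{c{\left(37,-67 \right)} - 1227}{b{\left(Z \right)} + \left(2491 + 1868\right)} = \frac{-26 - 1227}{65^{2} + \left(2491 + 1868\right)} = - \frac{1253}{4225 + 4359} = - \frac{1253}{8584}$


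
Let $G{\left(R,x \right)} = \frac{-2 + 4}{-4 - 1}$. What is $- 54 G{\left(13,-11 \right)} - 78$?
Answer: $- \frac{282}{5} \approx -56.4$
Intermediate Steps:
$G{\left(R,x \right)} = - \frac{2}{5}$ ($G{\left(R,x \right)} = \frac{2}{-5} = 2 \left(- \frac{1}{5}\right) = - \frac{2}{5}$)
$- 54 G{\left(13,-11 \right)} - 78 = \left(-54\right) \left(- \frac{2}{5}\right) - 78 = \frac{108}{5} - 78 = - \frac{282}{5}$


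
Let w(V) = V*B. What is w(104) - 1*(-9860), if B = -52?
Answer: 4452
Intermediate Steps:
w(V) = -52*V (w(V) = V*(-52) = -52*V)
w(104) - 1*(-9860) = -52*104 - 1*(-9860) = -5408 + 9860 = 4452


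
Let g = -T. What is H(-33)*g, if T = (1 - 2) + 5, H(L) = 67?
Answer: -268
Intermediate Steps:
T = 4 (T = -1 + 5 = 4)
g = -4 (g = -1*4 = -4)
H(-33)*g = 67*(-4) = -268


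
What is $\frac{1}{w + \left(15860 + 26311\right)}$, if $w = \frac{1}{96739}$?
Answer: $\frac{96739}{4079580370} \approx 2.3713 \cdot 10^{-5}$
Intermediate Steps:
$w = \frac{1}{96739} \approx 1.0337 \cdot 10^{-5}$
$\frac{1}{w + \left(15860 + 26311\right)} = \frac{1}{\frac{1}{96739} + \left(15860 + 26311\right)} = \frac{1}{\frac{1}{96739} + 42171} = \frac{1}{\frac{4079580370}{96739}} = \frac{96739}{4079580370}$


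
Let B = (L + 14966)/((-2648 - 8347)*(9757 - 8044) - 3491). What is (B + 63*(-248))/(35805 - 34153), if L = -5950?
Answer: -5255781515/555718817 ≈ -9.4576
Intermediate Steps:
B = -4508/9418963 (B = (-5950 + 14966)/((-2648 - 8347)*(9757 - 8044) - 3491) = 9016/(-10995*1713 - 3491) = 9016/(-18834435 - 3491) = 9016/(-18837926) = 9016*(-1/18837926) = -4508/9418963 ≈ -0.00047861)
(B + 63*(-248))/(35805 - 34153) = (-4508/9418963 + 63*(-248))/(35805 - 34153) = (-4508/9418963 - 15624)/1652 = -147161882420/9418963*1/1652 = -5255781515/555718817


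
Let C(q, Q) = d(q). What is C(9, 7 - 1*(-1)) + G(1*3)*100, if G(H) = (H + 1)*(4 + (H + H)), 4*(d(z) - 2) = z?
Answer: 16017/4 ≈ 4004.3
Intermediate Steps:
d(z) = 2 + z/4
C(q, Q) = 2 + q/4
G(H) = (1 + H)*(4 + 2*H)
C(9, 7 - 1*(-1)) + G(1*3)*100 = (2 + (¼)*9) + (4 + 2*(1*3)² + 6*(1*3))*100 = (2 + 9/4) + (4 + 2*3² + 6*3)*100 = 17/4 + (4 + 2*9 + 18)*100 = 17/4 + (4 + 18 + 18)*100 = 17/4 + 40*100 = 17/4 + 4000 = 16017/4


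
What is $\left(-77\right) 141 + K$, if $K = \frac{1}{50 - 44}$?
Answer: $- \frac{65141}{6} \approx -10857.0$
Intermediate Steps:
$K = \frac{1}{6}$ ($K = \frac{1}{50 - 44} = \frac{1}{6} \approx 0.16667$)
$\left(-77\right) 141 + K = \left(-77\right) 141 + \frac{1}{6} = -10857 + \frac{1}{6} = - \frac{65141}{6}$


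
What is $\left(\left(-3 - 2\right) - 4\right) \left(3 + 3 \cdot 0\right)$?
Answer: $-27$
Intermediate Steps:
$\left(\left(-3 - 2\right) - 4\right) \left(3 + 3 \cdot 0\right) = \left(-5 - 4\right) \left(3 + 0\right) = \left(-9\right) 3 = -27$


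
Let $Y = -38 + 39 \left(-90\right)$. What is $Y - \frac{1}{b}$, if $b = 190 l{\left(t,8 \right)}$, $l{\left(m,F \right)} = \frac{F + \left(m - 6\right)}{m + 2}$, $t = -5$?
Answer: $- \frac{674121}{190} \approx -3548.0$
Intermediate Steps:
$l{\left(m,F \right)} = \frac{-6 + F + m}{2 + m}$ ($l{\left(m,F \right)} = \frac{F + \left(-6 + m\right)}{2 + m} = \frac{-6 + F + m}{2 + m}$)
$b = 190$ ($b = 190 \frac{-6 + 8 - 5}{2 - 5} = 190 \frac{1}{-3} \left(-3\right) = 190 \left(\left(- \frac{1}{3}\right) \left(-3\right)\right) = 190 \cdot 1 = 190$)
$Y = -3548$ ($Y = -38 - 3510 = -3548$)
$Y - \frac{1}{b} = -3548 - \frac{1}{190} = - \frac{674121}{190}$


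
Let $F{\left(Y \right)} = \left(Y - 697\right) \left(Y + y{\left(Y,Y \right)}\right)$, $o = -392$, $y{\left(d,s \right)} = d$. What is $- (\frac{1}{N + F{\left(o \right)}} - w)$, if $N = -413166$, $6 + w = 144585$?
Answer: $\frac{63702953189}{440610} \approx 1.4458 \cdot 10^{5}$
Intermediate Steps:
$w = 144579$ ($w = -6 + 144585 = 144579$)
$F{\left(Y \right)} = 2 Y \left(-697 + Y\right)$ ($F{\left(Y \right)} = \left(Y - 697\right) \left(Y + Y\right) = \left(-697 + Y\right) 2 Y = 2 Y \left(-697 + Y\right)$)
$- (\frac{1}{N + F{\left(o \right)}} - w) = - (\frac{1}{-413166 + 2 \left(-392\right) \left(-697 - 392\right)} - 144579) = - (\frac{1}{-413166 + 2 \left(-392\right) \left(-1089\right)} - 144579) = - (\frac{1}{-413166 + 853776} - 144579) = - (\frac{1}{440610} - 144579) = \left(-1\right) \left(- \frac{63702953189}{440610}\right) = \frac{63702953189}{440610}$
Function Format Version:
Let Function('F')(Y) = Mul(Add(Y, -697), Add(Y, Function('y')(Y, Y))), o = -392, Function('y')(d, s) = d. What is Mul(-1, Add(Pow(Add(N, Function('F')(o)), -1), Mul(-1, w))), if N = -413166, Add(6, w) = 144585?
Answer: Rational(63702953189, 440610) ≈ 1.4458e+5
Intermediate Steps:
w = 144579 (w = Add(-6, 144585) = 144579)
Function('F')(Y) = Mul(2, Y, Add(-697, Y)) (Function('F')(Y) = Mul(Add(Y, -697), Add(Y, Y)) = Mul(Add(-697, Y), Mul(2, Y)) = Mul(2, Y, Add(-697, Y)))
Mul(-1, Add(Pow(Add(N, Function('F')(o)), -1), Mul(-1, w))) = Mul(-1, Add(Pow(Add(-413166, Mul(2, -392, Add(-697, -392))), -1), Mul(-1, 144579))) = Mul(-1, Add(Pow(Add(-413166, Mul(2, -392, -1089)), -1), -144579)) = Mul(-1, Add(Pow(Add(-413166, 853776), -1), -144579)) = Mul(-1, Add(Pow(440610, -1), -144579)) = Mul(-1, Add(Rational(1, 440610), -144579)) = Mul(-1, Rational(-63702953189, 440610)) = Rational(63702953189, 440610)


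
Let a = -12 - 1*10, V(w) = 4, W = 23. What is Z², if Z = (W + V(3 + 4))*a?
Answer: 352836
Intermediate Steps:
a = -22 (a = -12 - 10 = -22)
Z = -594 (Z = (23 + 4)*(-22) = 27*(-22) = -594)
Z² = (-594)² = 352836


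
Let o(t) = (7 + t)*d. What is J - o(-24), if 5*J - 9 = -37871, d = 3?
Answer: -37607/5 ≈ -7521.4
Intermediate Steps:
J = -37862/5 (J = 9/5 + (⅕)*(-37871) = 9/5 - 37871/5 = -37862/5 ≈ -7572.4)
o(t) = 21 + 3*t (o(t) = (7 + t)*3 = 21 + 3*t)
J - o(-24) = -37862/5 - (21 + 3*(-24)) = -37862/5 - (21 - 72) = -37862/5 - 1*(-51) = -37862/5 + 51 = -37607/5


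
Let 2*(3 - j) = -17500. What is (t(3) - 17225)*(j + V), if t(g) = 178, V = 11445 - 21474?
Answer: 21751972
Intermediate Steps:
j = 8753 (j = 3 - ½*(-17500) = 3 + 8750 = 8753)
V = -10029
(t(3) - 17225)*(j + V) = (178 - 17225)*(8753 - 10029) = -17047*(-1276) = 21751972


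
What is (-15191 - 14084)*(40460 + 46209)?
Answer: -2537234975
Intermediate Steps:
(-15191 - 14084)*(40460 + 46209) = -29275*86669 = -2537234975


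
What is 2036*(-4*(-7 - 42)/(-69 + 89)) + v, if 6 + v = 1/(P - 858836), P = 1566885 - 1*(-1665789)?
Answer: 236752359097/11869190 ≈ 19947.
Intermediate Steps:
P = 3232674 (P = 1566885 + 1665789 = 3232674)
v = -14243027/2373838 (v = -6 + 1/(3232674 - 858836) = -6 + 1/2373838 = -14243027/2373838 ≈ -6.0000)
2036*(-4*(-7 - 42)/(-69 + 89)) + v = 2036*(-4*(-7 - 42)/(-69 + 89)) - 14243027/2373838 = 2036*(-(-196)/20) - 14243027/2373838 = 2036*(-4*(-49/20)) - 14243027/2373838 = 2036*(49/5) - 14243027/2373838 = 99764/5 - 14243027/2373838 = 236752359097/11869190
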